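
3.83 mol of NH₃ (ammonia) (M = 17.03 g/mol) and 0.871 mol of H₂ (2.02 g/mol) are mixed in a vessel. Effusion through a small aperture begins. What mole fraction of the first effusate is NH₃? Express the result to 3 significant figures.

Effusion rate of each component ∝ n_i/√M_i (partial pressure × 1/√M).
Mole fraction of NH₃ in the effusate = (n_NH₃/√M_NH₃) / (n_NH₃/√M_NH₃ + n_H₂/√M_H₂)
= (3.83/√17.03) / (3.83/√17.03 + 0.871/√2.02) = 0.9281/(0.9281 + 0.6128) = 0.602.

0.602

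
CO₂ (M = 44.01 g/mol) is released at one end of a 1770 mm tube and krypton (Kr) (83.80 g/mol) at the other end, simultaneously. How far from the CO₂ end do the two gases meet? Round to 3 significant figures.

The fronts meet when d_CO₂ + d_Kr = L with d_CO₂/d_Kr = √(M_Kr/M_CO₂) (Graham's law). Here √(M_Kr/M_CO₂) = √(83.80/44.01) = 1.380.
With d_CO₂ + d_Kr = 1770 mm, d_Kr = 1770/(1 + 1.380) = 743.7 mm.
d_CO₂ = 1770 − 743.7 = 1030 mm.

1030 mm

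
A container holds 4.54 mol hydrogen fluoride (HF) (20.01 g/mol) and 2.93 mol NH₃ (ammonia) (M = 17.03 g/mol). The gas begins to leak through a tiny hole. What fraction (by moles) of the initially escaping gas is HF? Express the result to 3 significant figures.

0.588

The effusion rate of species i is ∝ p_i/√M_i ∝ n_i/√M_i.
So x_HF in the escaping gas = (n_HF/√M_HF) / Σ(n_i/√M_i)
= (4.54/√20.01) / (4.54/√20.01 + 2.93/√17.03) = 1.015/(1.015 + 0.7100) = 0.588.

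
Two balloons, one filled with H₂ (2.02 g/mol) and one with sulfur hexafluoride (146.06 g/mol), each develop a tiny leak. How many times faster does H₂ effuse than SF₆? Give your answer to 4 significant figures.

From Graham's law, rate_H₂/rate_SF₆ = √(M_SF₆/M_H₂) = √(146.06/2.02) = √72.31 = 8.503.

8.503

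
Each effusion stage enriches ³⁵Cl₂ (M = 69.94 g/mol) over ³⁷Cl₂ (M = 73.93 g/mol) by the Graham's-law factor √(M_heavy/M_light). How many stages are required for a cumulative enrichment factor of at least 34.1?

128

With α = √(73.93/69.94) per stage, ln α = ½ ln(1.05705) = 0.02774.
Need α^N ≥ 34.1 ⇒ N ≥ ln(34.1) / ln α = 3.529 / 0.02774 = 127.23.
Rounding up, N = 128 stages.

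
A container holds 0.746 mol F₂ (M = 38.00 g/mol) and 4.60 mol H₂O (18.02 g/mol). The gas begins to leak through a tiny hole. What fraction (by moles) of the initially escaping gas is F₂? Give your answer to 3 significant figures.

Effusion rate of each component ∝ n_i/√M_i (partial pressure × 1/√M).
x_F₂(eff) = (n_F₂/√M_F₂) / (n_F₂/√M_F₂ + n_H₂O/√M_H₂O)
= (0.746/√38.00) / (0.746/√38.00 + 4.60/√18.02) = 0.1210/(0.1210 + 1.084) = 0.100.

0.100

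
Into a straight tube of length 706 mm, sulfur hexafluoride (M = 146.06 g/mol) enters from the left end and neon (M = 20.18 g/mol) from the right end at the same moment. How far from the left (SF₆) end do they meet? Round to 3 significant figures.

191 mm

Graham's law gives d_SF₆/d_Ne = rate_SF₆/rate_Ne = √(M_Ne/M_SF₆) = √(20.18/146.06) = 0.3717.
With d_SF₆ + d_Ne = 706 mm, d_Ne = 706/(1 + 0.3717) = 514.7 mm.
d_SF₆ = 706 − 514.7 = 191 mm.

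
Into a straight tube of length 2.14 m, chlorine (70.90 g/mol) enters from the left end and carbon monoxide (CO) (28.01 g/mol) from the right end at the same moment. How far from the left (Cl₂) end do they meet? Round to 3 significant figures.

In equal time, each gas travels a distance ∝ its rate ∝ 1/√M, so d_Cl₂/d_CO = √(M_CO/M_Cl₂) = √(28.01/70.90) = 0.6285.
With d_Cl₂ + d_CO = 2.14 m, d_CO = 2.14/(1 + 0.6285) = 1.314 m.
d_Cl₂ = 2.14 − 1.314 = 0.826 m.

0.826 m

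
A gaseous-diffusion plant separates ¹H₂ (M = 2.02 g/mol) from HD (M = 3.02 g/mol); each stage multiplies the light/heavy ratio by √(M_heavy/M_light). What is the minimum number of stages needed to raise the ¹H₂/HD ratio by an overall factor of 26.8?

17

Per stage α = (3.02/2.02)^(1/2) = 1.49505^0.5, giving ln α = 0.2011.
Need α^N ≥ 26.8 ⇒ N ≥ ln(26.8) / ln α = 3.288 / 0.2011 = 16.35.
Minimum whole number of stages: N = 17.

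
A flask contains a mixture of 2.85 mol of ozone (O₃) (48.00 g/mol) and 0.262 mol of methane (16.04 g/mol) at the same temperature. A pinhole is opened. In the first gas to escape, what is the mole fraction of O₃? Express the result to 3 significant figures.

Effusion rate of each component ∝ n_i/√M_i (partial pressure × 1/√M).
Mole fraction of O₃ in the effusate = (n_O₃/√M_O₃) / (n_O₃/√M_O₃ + n_CH₄/√M_CH₄)
= (2.85/√48.00) / (2.85/√48.00 + 0.262/√16.04) = 0.4114/(0.4114 + 0.06542) = 0.863.

0.863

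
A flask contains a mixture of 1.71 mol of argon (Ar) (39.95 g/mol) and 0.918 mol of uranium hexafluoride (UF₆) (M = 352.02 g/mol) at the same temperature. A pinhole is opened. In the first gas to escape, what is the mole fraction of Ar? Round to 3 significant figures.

Each component's effusion rate ∝ (its partial pressure)·(1/√M) ∝ n_i/√M_i.
So x_Ar in the escaping gas = (n_Ar/√M_Ar) / Σ(n_i/√M_i)
= (1.71/√39.95) / (1.71/√39.95 + 0.918/√352.02) = 0.2705/(0.2705 + 0.04893) = 0.847.

0.847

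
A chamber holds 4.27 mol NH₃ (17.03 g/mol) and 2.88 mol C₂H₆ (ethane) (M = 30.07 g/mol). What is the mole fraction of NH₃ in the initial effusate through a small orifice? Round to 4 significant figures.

0.6633

Effusion rate of each component ∝ n_i/√M_i (partial pressure × 1/√M).
Mole fraction of NH₃ in the effusate = (n_NH₃/√M_NH₃) / (n_NH₃/√M_NH₃ + n_C₂H₆/√M_C₂H₆)
= (4.27/√17.03) / (4.27/√17.03 + 2.88/√30.07) = 1.035/(1.035 + 0.5252) = 0.6633.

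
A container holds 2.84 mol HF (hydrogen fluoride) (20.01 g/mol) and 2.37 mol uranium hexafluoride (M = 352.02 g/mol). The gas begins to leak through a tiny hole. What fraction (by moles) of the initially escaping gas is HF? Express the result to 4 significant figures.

0.8341

Effusion rate of each component ∝ n_i/√M_i (partial pressure × 1/√M).
So x_HF in the escaping gas = (n_HF/√M_HF) / Σ(n_i/√M_i)
= (2.84/√20.01) / (2.84/√20.01 + 2.37/√352.02) = 0.6349/(0.6349 + 0.1263) = 0.8341.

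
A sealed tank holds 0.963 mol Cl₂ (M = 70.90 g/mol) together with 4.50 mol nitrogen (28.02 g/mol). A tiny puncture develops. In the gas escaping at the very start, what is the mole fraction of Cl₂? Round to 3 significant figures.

The effusion rate of species i is ∝ p_i/√M_i ∝ n_i/√M_i.
Mole fraction of Cl₂ in the effusate = (n_Cl₂/√M_Cl₂) / (n_Cl₂/√M_Cl₂ + n_N₂/√M_N₂)
= (0.963/√70.90) / (0.963/√70.90 + 4.50/√28.02) = 0.1144/(0.1144 + 0.8501) = 0.119.

0.119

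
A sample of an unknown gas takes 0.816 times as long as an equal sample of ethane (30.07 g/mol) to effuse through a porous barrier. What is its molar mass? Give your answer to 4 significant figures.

20.02 g/mol

By Graham's law, t_X/t_C₂H₆ = √(M_X/M_C₂H₆).
0.816 = √(M_X/30.07)
M_X = 30.07 × 0.816² = 30.07 × 0.6659 = 20.02 g/mol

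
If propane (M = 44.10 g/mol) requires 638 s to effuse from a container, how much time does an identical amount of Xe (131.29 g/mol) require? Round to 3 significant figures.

1100 s

By Graham's law, t_Xe/t_C₃H₈ = √(M_Xe/M_C₃H₈) = √(131.29/44.10) = √2.977 = 1.725.
So the time for Xe is 638 × 1.725 = 1100 s.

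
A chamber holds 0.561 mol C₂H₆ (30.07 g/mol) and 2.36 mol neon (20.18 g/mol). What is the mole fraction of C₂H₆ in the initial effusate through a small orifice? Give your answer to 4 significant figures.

Effusion rate of each component ∝ n_i/√M_i (partial pressure × 1/√M).
Mole fraction of C₂H₆ in the effusate = (n_C₂H₆/√M_C₂H₆) / (n_C₂H₆/√M_C₂H₆ + n_Ne/√M_Ne)
= (0.561/√30.07) / (0.561/√30.07 + 2.36/√20.18) = 0.1023/(0.1023 + 0.5254) = 0.1630.

0.1630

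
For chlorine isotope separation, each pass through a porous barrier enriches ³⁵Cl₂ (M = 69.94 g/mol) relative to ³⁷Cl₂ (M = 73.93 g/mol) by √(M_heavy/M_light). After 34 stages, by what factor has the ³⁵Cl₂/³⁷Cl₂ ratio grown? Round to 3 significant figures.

The single-stage factor is √(M_heavy/M_light), so 34 stages give [√(73.93/69.94)]^34 = (73.93/69.94)^(34/2).
= 1.05705^17 = 2.57.

2.57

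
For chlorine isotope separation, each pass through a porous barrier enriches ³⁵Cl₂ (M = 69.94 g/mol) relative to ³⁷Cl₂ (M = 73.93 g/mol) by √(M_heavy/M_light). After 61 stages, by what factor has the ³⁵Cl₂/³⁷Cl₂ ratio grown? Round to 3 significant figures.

5.43

The single-stage factor is √(M_heavy/M_light), so 61 stages give [√(73.93/69.94)]^61 = (73.93/69.94)^(61/2).
= 1.05705^(61/2) = 5.43.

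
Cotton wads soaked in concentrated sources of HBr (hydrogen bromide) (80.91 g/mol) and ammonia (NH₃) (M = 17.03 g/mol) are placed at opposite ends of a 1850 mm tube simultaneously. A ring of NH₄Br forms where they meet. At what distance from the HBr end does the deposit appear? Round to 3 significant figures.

582 mm

Graham's law gives d_HBr/d_NH₃ = rate_HBr/rate_NH₃ = √(M_NH₃/M_HBr) = √(17.03/80.91) = 0.4588.
With d_HBr + d_NH₃ = 1850 mm, d_NH₃ = 1850/(1 + 0.4588) = 1268 mm.
d_HBr = 1850 − 1268 = 582 mm.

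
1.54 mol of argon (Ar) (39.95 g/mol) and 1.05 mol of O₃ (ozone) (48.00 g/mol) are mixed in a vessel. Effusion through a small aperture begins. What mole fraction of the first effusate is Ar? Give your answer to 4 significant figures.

Each component's effusion rate ∝ (its partial pressure)·(1/√M) ∝ n_i/√M_i.
So x_Ar in the escaping gas = (n_Ar/√M_Ar) / Σ(n_i/√M_i)
= (1.54/√39.95) / (1.54/√39.95 + 1.05/√48.00) = 0.2436/(0.2436 + 0.1516) = 0.6165.

0.6165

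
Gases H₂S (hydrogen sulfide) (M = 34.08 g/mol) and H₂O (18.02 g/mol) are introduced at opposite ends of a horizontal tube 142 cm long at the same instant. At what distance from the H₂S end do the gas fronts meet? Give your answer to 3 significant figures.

59.8 cm

In equal time, each gas travels a distance ∝ its rate ∝ 1/√M, so d_H₂S/d_H₂O = √(M_H₂O/M_H₂S) = √(18.02/34.08) = 0.7272.
With d_H₂S + d_H₂O = 142 cm, d_H₂O = 142/(1 + 0.7272) = 82.22 cm.
d_H₂S = 142 − 82.22 = 59.8 cm.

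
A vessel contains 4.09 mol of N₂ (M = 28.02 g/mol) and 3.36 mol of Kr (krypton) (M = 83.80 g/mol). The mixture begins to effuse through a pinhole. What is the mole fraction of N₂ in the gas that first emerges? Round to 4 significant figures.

0.6779

The effusion rate of species i is ∝ p_i/√M_i ∝ n_i/√M_i.
Mole fraction of N₂ in the effusate = (n_N₂/√M_N₂) / (n_N₂/√M_N₂ + n_Kr/√M_Kr)
= (4.09/√28.02) / (4.09/√28.02 + 3.36/√83.80) = 0.7727/(0.7727 + 0.3670) = 0.6779.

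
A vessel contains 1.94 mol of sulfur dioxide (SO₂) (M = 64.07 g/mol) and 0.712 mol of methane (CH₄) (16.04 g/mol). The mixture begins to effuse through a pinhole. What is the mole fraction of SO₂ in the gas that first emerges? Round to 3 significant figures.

0.577

Each component's effusion rate ∝ (its partial pressure)·(1/√M) ∝ n_i/√M_i.
So x_SO₂ in the escaping gas = (n_SO₂/√M_SO₂) / Σ(n_i/√M_i)
= (1.94/√64.07) / (1.94/√64.07 + 0.712/√16.04) = 0.2424/(0.2424 + 0.1778) = 0.577.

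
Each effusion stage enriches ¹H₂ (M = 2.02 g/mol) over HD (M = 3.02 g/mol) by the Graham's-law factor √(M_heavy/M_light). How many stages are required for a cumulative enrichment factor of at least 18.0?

15

Single-stage factor α = √(3.02/2.02), so ln α = ½ ln(1.49505) = 0.2011.
Need α^N ≥ 18.0 ⇒ N ≥ ln(18.0) / ln α = 2.890 / 0.2011 = 14.37.
So at least 15 stages are needed.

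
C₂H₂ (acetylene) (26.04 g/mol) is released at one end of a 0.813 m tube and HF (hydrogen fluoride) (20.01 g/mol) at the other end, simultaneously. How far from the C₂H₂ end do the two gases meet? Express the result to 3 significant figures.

0.380 m

In equal time, each gas travels a distance ∝ its rate ∝ 1/√M, so d_C₂H₂/d_HF = √(M_HF/M_C₂H₂) = √(20.01/26.04) = 0.8766.
With d_C₂H₂ + d_HF = 0.813 m, d_HF = 0.813/(1 + 0.8766) = 0.4332 m.
d_C₂H₂ = 0.813 − 0.4332 = 0.380 m.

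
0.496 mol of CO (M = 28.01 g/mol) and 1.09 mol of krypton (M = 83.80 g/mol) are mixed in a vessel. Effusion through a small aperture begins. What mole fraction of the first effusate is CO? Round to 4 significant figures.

0.4404

Each component's effusion rate ∝ (its partial pressure)·(1/√M) ∝ n_i/√M_i.
Mole fraction of CO in the effusate = (n_CO/√M_CO) / (n_CO/√M_CO + n_Kr/√M_Kr)
= (0.496/√28.01) / (0.496/√28.01 + 1.09/√83.80) = 0.09372/(0.09372 + 0.1191) = 0.4404.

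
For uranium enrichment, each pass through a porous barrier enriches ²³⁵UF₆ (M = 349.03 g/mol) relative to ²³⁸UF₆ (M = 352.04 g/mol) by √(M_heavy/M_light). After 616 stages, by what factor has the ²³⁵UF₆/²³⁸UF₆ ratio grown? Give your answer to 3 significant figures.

After 616 stages the ratio has grown by (√(352.04/349.03))^616 = (352.04/349.03)^(616/2).
= 1.00862^308 = 14.1.

14.1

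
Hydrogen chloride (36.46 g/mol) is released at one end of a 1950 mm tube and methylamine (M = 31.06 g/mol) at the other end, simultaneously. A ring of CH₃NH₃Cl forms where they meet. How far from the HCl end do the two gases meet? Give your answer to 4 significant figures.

In equal time, each gas travels a distance ∝ its rate ∝ 1/√M, so d_HCl/d_CH₃NH₂ = √(M_CH₃NH₂/M_HCl) = √(31.06/36.46) = 0.9230.
With d_HCl + d_CH₃NH₂ = 1950 mm, d_CH₃NH₂ = 1950/(1 + 0.9230) = 1014 mm.
d_HCl = 1950 − 1014 = 935.9 mm.

935.9 mm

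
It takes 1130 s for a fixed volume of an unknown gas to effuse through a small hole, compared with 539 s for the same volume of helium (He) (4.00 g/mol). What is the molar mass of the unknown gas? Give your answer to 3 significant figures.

By Graham's law, t_X/t_He = √(M_X/M_He).
1130/539 = 2.096 = √(M_X/4.00)
M_X = 4.00 × 2.096² = 4.00 × 4.395 = 17.6 g/mol

17.6 g/mol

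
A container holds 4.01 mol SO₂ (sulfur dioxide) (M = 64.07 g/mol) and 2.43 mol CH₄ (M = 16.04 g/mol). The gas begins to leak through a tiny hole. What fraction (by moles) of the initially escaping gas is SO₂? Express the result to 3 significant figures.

0.452

Each component's effusion rate ∝ (its partial pressure)·(1/√M) ∝ n_i/√M_i.
So x_SO₂ in the escaping gas = (n_SO₂/√M_SO₂) / Σ(n_i/√M_i)
= (4.01/√64.07) / (4.01/√64.07 + 2.43/√16.04) = 0.5010/(0.5010 + 0.6067) = 0.452.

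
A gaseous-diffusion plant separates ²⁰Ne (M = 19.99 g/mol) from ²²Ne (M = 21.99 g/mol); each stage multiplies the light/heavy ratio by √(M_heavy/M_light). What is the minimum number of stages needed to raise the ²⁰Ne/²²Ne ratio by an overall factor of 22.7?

Per stage α = (21.99/19.99)^(1/2) = 1.10005^0.5, giving ln α = 0.04768.
Need α^N ≥ 22.7 ⇒ N ≥ ln(22.7) / ln α = 3.122 / 0.04768 = 65.49.
Rounding up, N = 66 stages.

66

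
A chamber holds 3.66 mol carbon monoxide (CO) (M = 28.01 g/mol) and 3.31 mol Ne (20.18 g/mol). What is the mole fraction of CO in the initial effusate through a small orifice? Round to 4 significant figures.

0.4842

Effusion rate of each component ∝ n_i/√M_i (partial pressure × 1/√M).
Mole fraction of CO in the effusate = (n_CO/√M_CO) / (n_CO/√M_CO + n_Ne/√M_Ne)
= (3.66/√28.01) / (3.66/√28.01 + 3.31/√20.18) = 0.6916/(0.6916 + 0.7368) = 0.4842.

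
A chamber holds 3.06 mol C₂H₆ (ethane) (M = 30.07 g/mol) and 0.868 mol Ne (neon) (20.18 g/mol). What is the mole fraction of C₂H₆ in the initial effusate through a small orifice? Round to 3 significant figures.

Each component's effusion rate ∝ (its partial pressure)·(1/√M) ∝ n_i/√M_i.
Mole fraction of C₂H₆ in the effusate = (n_C₂H₆/√M_C₂H₆) / (n_C₂H₆/√M_C₂H₆ + n_Ne/√M_Ne)
= (3.06/√30.07) / (3.06/√30.07 + 0.868/√20.18) = 0.5580/(0.5580 + 0.1932) = 0.743.

0.743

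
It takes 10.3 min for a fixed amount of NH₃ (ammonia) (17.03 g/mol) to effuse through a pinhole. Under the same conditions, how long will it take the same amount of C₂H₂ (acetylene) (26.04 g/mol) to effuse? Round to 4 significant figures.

Using Graham's law: t_C₂H₂/t_NH₃ = √(M_C₂H₂/M_NH₃) = √(26.04/17.03) = √1.529 = 1.237.
So the time for C₂H₂ is 10.3 × 1.237 = 12.74 min.

12.74 min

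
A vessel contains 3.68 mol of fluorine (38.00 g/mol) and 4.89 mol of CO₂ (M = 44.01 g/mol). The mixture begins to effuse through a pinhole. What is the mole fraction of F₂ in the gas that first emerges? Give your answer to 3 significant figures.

0.447

Rate_i ∝ x_i/√M_i (Graham's law weighted by mole fraction), so the effusate composition follows n_i/√M_i.
Mole fraction of F₂ in the effusate = (n_F₂/√M_F₂) / (n_F₂/√M_F₂ + n_CO₂/√M_CO₂)
= (3.68/√38.00) / (3.68/√38.00 + 4.89/√44.01) = 0.5970/(0.5970 + 0.7371) = 0.447.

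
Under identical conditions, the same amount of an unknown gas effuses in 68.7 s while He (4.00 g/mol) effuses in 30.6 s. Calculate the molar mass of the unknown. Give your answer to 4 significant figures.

20.16 g/mol

Using Graham's law: t_X/t_He = √(M_X/M_He).
68.7/30.6 = 2.245 = √(M_X/4.00)
M_X = 4.00 × 2.245² = 4.00 × 5.040 = 20.16 g/mol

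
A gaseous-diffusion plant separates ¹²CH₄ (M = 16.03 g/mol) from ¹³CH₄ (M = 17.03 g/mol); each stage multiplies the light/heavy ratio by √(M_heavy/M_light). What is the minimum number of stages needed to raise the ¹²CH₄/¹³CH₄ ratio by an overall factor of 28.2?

With α = √(17.03/16.03) per stage, ln α = ½ ln(1.06238) = 0.03026.
Need α^N ≥ 28.2 ⇒ N ≥ ln(28.2) / ln α = 3.339 / 0.03026 = 110.36.
Minimum whole number of stages: N = 111.

111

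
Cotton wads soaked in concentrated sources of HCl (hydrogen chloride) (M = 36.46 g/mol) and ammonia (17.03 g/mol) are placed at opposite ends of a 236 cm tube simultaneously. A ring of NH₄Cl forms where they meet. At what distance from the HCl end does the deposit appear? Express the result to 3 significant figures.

Graham's law gives d_HCl/d_NH₃ = rate_HCl/rate_NH₃ = √(M_NH₃/M_HCl) = √(17.03/36.46) = 0.6834.
With d_HCl + d_NH₃ = 236 cm, d_NH₃ = 236/(1 + 0.6834) = 140.2 cm.
d_HCl = 236 − 140.2 = 95.8 cm.

95.8 cm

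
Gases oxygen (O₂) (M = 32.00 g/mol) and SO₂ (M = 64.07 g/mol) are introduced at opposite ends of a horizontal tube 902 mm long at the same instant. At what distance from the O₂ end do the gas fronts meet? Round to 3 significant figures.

528 mm

The fronts meet when d_O₂ + d_SO₂ = L with d_O₂/d_SO₂ = √(M_SO₂/M_O₂) (Graham's law). Here √(M_SO₂/M_O₂) = √(64.07/32.00) = 1.415.
With d_O₂ + d_SO₂ = 902 mm, d_SO₂ = 902/(1 + 1.415) = 373.5 mm.
d_O₂ = 902 − 373.5 = 528 mm.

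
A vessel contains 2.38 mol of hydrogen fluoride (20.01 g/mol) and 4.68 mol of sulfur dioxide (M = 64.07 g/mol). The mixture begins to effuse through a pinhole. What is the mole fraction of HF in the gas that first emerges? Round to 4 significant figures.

The effusion rate of species i is ∝ p_i/√M_i ∝ n_i/√M_i.
x_HF(eff) = (n_HF/√M_HF) / (n_HF/√M_HF + n_SO₂/√M_SO₂)
= (2.38/√20.01) / (2.38/√20.01 + 4.68/√64.07) = 0.5321/(0.5321 + 0.5847) = 0.4764.

0.4764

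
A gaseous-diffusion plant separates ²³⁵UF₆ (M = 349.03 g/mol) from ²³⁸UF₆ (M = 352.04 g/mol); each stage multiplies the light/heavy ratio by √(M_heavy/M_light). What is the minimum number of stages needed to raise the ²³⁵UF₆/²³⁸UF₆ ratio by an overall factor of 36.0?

835

Single-stage factor α = √(352.04/349.03), so ln α = ½ ln(1.00862) = 0.004293.
Need α^N ≥ 36.0 ⇒ N ≥ ln(36.0) / ln α = 3.584 / 0.004293 = 834.65.
Minimum whole number of stages: N = 835.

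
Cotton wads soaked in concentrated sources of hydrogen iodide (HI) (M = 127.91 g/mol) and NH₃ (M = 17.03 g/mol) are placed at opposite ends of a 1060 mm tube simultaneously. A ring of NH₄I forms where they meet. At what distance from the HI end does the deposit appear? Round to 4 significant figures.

In equal time, each gas travels a distance ∝ its rate ∝ 1/√M, so d_HI/d_NH₃ = √(M_NH₃/M_HI) = √(17.03/127.91) = 0.3649.
With d_HI + d_NH₃ = 1060 mm, d_NH₃ = 1060/(1 + 0.3649) = 776.6 mm.
d_HI = 1060 − 776.6 = 283.4 mm.

283.4 mm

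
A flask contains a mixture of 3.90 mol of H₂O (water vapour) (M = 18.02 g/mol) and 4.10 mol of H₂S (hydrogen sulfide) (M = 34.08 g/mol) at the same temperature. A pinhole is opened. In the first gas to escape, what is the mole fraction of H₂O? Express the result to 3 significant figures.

0.567

Effusion rate of each component ∝ n_i/√M_i (partial pressure × 1/√M).
Mole fraction of H₂O in the effusate = (n_H₂O/√M_H₂O) / (n_H₂O/√M_H₂O + n_H₂S/√M_H₂S)
= (3.90/√18.02) / (3.90/√18.02 + 4.10/√34.08) = 0.9187/(0.9187 + 0.7023) = 0.567.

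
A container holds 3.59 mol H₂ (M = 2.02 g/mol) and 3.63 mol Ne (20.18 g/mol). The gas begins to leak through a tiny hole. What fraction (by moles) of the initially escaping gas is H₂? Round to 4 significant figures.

0.7576

Each component's effusion rate ∝ (its partial pressure)·(1/√M) ∝ n_i/√M_i.
So x_H₂ in the escaping gas = (n_H₂/√M_H₂) / Σ(n_i/√M_i)
= (3.59/√2.02) / (3.59/√2.02 + 3.63/√20.18) = 2.526/(2.526 + 0.8081) = 0.7576.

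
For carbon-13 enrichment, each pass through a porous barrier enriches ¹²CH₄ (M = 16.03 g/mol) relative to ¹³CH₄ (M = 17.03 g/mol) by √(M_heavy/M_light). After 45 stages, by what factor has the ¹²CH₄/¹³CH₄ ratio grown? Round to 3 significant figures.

After 45 stages the ratio has grown by (√(17.03/16.03))^45 = (17.03/16.03)^(45/2).
= 1.06238^(45/2) = 3.90.

3.90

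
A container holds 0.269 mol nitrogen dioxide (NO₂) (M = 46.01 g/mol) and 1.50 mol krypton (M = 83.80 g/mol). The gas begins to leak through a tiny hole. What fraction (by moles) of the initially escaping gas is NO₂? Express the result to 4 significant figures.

0.1949

Rate_i ∝ x_i/√M_i (Graham's law weighted by mole fraction), so the effusate composition follows n_i/√M_i.
So x_NO₂ in the escaping gas = (n_NO₂/√M_NO₂) / Σ(n_i/√M_i)
= (0.269/√46.01) / (0.269/√46.01 + 1.50/√83.80) = 0.03966/(0.03966 + 0.1639) = 0.1949.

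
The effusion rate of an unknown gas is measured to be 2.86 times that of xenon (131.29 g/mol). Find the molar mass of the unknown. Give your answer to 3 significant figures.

Since effusion rate ∝ 1/√M, rate_X/rate_Xe = √(M_Xe/M_X).
2.86 = √(131.29/M_X)
M_X = 131.29 / 2.86² = 131.29 / 8.180 = 16.1 g/mol

16.1 g/mol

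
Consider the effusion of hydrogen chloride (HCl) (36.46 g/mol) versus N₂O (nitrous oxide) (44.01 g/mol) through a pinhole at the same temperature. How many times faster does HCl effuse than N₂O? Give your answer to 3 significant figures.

1.10

Graham's law gives rate_HCl/rate_N₂O = √(M_N₂O/M_HCl) = √(44.01/36.46) = √1.207 = 1.10.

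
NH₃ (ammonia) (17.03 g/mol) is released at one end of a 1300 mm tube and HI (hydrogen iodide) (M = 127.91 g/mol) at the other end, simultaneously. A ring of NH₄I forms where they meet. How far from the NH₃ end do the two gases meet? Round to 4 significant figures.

952.5 mm

Distances travelled in equal time are proportional to diffusion rates, so d_NH₃/d_HI = √(M_HI/M_NH₃) = √(127.91/17.03) = 2.741.
With d_NH₃ + d_HI = 1300 mm, d_HI = 1300/(1 + 2.741) = 347.5 mm.
d_NH₃ = 1300 − 347.5 = 952.5 mm.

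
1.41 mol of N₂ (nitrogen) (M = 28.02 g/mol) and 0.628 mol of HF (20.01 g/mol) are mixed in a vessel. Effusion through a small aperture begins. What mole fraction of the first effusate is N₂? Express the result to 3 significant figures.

Each component's effusion rate ∝ (its partial pressure)·(1/√M) ∝ n_i/√M_i.
x_N₂(eff) = (n_N₂/√M_N₂) / (n_N₂/√M_N₂ + n_HF/√M_HF)
= (1.41/√28.02) / (1.41/√28.02 + 0.628/√20.01) = 0.2664/(0.2664 + 0.1404) = 0.655.

0.655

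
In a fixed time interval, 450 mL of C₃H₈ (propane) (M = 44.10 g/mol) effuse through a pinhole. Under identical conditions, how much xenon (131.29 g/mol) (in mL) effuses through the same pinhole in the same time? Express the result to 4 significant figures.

Graham's law gives rate_Xe/rate_C₃H₈ = √(M_C₃H₈/M_Xe) = √(44.10/131.29) = √0.3359 = 0.5796.
So the volume for Xe is 450 × 0.5796 = 260.8 mL.

260.8 mL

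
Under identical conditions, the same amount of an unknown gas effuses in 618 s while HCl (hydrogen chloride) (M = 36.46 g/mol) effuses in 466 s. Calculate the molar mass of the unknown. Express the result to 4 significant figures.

From Graham's law, t_X/t_HCl = √(M_X/M_HCl).
618/466 = 1.326 = √(M_X/36.46)
M_X = 36.46 × 1.326² = 36.46 × 1.759 = 64.12 g/mol

64.12 g/mol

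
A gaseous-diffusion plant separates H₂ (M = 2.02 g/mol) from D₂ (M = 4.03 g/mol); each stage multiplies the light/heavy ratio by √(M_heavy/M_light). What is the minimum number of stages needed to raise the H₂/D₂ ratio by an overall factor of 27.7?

10

With α = √(4.03/2.02) per stage, ln α = ½ ln(1.99505) = 0.3453.
Need α^N ≥ 27.7 ⇒ N ≥ ln(27.7) / ln α = 3.321 / 0.3453 = 9.62.
Rounding up, N = 10 stages.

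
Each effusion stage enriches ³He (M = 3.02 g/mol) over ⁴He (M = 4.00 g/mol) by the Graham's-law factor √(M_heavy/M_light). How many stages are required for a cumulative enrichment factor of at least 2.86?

Per stage α = (4.00/3.02)^(1/2) = 1.32450^0.5, giving ln α = 0.1405.
Need α^N ≥ 2.86 ⇒ N ≥ ln(2.86) / ln α = 1.051 / 0.1405 = 7.48.
Minimum whole number of stages: N = 8.

8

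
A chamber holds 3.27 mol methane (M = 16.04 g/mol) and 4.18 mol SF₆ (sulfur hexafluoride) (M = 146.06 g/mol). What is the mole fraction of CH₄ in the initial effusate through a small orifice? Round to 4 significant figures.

0.7024

Rate_i ∝ x_i/√M_i (Graham's law weighted by mole fraction), so the effusate composition follows n_i/√M_i.
Mole fraction of CH₄ in the effusate = (n_CH₄/√M_CH₄) / (n_CH₄/√M_CH₄ + n_SF₆/√M_SF₆)
= (3.27/√16.04) / (3.27/√16.04 + 4.18/√146.06) = 0.8165/(0.8165 + 0.3459) = 0.7024.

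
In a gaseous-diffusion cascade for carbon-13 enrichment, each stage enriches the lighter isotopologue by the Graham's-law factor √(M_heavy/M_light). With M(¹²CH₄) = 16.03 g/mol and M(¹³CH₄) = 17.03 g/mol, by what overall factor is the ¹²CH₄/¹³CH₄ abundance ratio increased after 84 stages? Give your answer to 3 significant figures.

12.7

Each stage multiplies the ratio by α = √(17.03/16.03), so after 84 stages the overall factor is α^84 = (17.03/16.03)^(84/2).
= 1.06238^42 = 12.7.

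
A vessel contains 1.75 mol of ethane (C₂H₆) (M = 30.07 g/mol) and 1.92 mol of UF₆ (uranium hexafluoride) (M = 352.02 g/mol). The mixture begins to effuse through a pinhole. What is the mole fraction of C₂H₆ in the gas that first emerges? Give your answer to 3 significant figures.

Each component's effusion rate ∝ (its partial pressure)·(1/√M) ∝ n_i/√M_i.
Mole fraction of C₂H₆ in the effusate = (n_C₂H₆/√M_C₂H₆) / (n_C₂H₆/√M_C₂H₆ + n_UF₆/√M_UF₆)
= (1.75/√30.07) / (1.75/√30.07 + 1.92/√352.02) = 0.3191/(0.3191 + 0.1023) = 0.757.

0.757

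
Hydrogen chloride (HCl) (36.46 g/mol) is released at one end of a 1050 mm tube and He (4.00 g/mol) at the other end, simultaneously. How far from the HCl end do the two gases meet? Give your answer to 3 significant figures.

261 mm

Graham's law gives d_HCl/d_He = rate_HCl/rate_He = √(M_He/M_HCl) = √(4.00/36.46) = 0.3312.
With d_HCl + d_He = 1050 mm, d_He = 1050/(1 + 0.3312) = 788.7 mm.
d_HCl = 1050 − 788.7 = 261 mm.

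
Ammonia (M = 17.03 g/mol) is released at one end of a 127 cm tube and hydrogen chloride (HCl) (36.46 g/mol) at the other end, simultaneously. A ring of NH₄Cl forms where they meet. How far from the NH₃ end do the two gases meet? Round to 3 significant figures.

The fronts meet when d_NH₃ + d_HCl = L with d_NH₃/d_HCl = √(M_HCl/M_NH₃) (Graham's law). Here √(M_HCl/M_NH₃) = √(36.46/17.03) = 1.463.
With d_NH₃ + d_HCl = 127 cm, d_HCl = 127/(1 + 1.463) = 51.56 cm.
d_NH₃ = 127 − 51.56 = 75.4 cm.

75.4 cm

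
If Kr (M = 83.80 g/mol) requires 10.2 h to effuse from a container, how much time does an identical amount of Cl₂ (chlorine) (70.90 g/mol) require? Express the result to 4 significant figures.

Graham's law gives t_Cl₂/t_Kr = √(M_Cl₂/M_Kr) = √(70.90/83.80) = √0.8461 = 0.9198.
So the time for Cl₂ is 10.2 × 0.9198 = 9.382 h.

9.382 h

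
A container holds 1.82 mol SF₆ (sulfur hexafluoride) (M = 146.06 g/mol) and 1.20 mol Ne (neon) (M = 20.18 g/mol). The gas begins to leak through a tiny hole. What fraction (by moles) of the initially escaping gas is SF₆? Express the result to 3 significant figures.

Effusion rate of each component ∝ n_i/√M_i (partial pressure × 1/√M).
So x_SF₆ in the escaping gas = (n_SF₆/√M_SF₆) / Σ(n_i/√M_i)
= (1.82/√146.06) / (1.82/√146.06 + 1.20/√20.18) = 0.1506/(0.1506 + 0.2671) = 0.361.

0.361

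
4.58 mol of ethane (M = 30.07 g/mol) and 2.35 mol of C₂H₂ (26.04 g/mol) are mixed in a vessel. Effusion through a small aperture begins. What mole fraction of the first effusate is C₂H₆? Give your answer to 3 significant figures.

0.645

Each component's effusion rate ∝ (its partial pressure)·(1/√M) ∝ n_i/√M_i.
x_C₂H₆(eff) = (n_C₂H₆/√M_C₂H₆) / (n_C₂H₆/√M_C₂H₆ + n_C₂H₂/√M_C₂H₂)
= (4.58/√30.07) / (4.58/√30.07 + 2.35/√26.04) = 0.8352/(0.8352 + 0.4605) = 0.645.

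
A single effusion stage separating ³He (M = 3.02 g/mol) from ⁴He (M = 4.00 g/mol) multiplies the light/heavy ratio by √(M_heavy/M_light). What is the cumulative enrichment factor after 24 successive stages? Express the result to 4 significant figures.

29.15

Each stage multiplies the ratio by α = √(4.00/3.02), so after 24 stages the overall factor is α^24 = (4.00/3.02)^(24/2).
= 1.32450^12 = 29.15.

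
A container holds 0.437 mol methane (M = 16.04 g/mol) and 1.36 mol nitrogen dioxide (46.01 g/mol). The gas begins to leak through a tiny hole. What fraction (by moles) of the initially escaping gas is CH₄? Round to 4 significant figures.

0.3524

Rate_i ∝ x_i/√M_i (Graham's law weighted by mole fraction), so the effusate composition follows n_i/√M_i.
Mole fraction of CH₄ in the effusate = (n_CH₄/√M_CH₄) / (n_CH₄/√M_CH₄ + n_NO₂/√M_NO₂)
= (0.437/√16.04) / (0.437/√16.04 + 1.36/√46.01) = 0.1091/(0.1091 + 0.2005) = 0.3524.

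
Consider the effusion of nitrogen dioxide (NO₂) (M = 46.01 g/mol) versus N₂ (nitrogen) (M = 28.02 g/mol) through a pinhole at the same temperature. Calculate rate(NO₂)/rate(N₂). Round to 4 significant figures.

By Graham's law, rate_NO₂/rate_N₂ = √(M_N₂/M_NO₂) = √(28.02/46.01) = √0.6090 = 0.7804.

0.7804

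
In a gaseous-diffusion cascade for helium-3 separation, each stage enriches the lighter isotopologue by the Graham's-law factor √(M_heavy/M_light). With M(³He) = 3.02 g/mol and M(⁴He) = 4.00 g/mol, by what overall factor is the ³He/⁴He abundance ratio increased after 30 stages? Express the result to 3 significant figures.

67.7

Each stage multiplies the ratio by α = √(4.00/3.02), so after 30 stages the overall factor is α^30 = (4.00/3.02)^(30/2).
= 1.32450^15 = 67.7.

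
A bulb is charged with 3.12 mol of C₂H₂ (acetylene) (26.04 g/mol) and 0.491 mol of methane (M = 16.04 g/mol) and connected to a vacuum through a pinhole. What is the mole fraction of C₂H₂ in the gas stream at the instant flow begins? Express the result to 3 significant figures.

0.833

The effusion rate of species i is ∝ p_i/√M_i ∝ n_i/√M_i.
Mole fraction of C₂H₂ in the effusate = (n_C₂H₂/√M_C₂H₂) / (n_C₂H₂/√M_C₂H₂ + n_CH₄/√M_CH₄)
= (3.12/√26.04) / (3.12/√26.04 + 0.491/√16.04) = 0.6114/(0.6114 + 0.1226) = 0.833.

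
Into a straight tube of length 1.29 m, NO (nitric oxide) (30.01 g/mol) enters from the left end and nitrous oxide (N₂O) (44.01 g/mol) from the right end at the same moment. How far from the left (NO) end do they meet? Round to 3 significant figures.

0.707 m

In equal time, each gas travels a distance ∝ its rate ∝ 1/√M, so d_NO/d_N₂O = √(M_N₂O/M_NO) = √(44.01/30.01) = 1.211.
With d_NO + d_N₂O = 1.29 m, d_N₂O = 1.29/(1 + 1.211) = 0.5834 m.
d_NO = 1.29 − 0.5834 = 0.707 m.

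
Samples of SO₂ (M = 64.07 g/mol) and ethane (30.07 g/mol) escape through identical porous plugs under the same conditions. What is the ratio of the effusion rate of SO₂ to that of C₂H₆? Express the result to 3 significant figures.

0.685

By Graham's law, rate_SO₂/rate_C₂H₆ = √(M_C₂H₆/M_SO₂) = √(30.07/64.07) = √0.4693 = 0.685.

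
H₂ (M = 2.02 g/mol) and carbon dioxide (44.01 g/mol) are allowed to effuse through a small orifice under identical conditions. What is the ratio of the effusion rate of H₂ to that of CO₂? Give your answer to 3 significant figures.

4.67

Graham's law gives rate_H₂/rate_CO₂ = √(M_CO₂/M_H₂) = √(44.01/2.02) = √21.79 = 4.67.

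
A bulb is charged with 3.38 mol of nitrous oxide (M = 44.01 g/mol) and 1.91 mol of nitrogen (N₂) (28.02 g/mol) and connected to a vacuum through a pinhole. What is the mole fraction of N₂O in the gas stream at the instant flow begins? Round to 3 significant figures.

The effusion rate of species i is ∝ p_i/√M_i ∝ n_i/√M_i.
So x_N₂O in the escaping gas = (n_N₂O/√M_N₂O) / Σ(n_i/√M_i)
= (3.38/√44.01) / (3.38/√44.01 + 1.91/√28.02) = 0.5095/(0.5095 + 0.3608) = 0.585.

0.585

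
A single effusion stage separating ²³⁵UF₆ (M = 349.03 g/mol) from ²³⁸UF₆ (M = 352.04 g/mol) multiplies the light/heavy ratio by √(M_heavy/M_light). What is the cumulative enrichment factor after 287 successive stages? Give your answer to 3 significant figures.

3.43

Each stage multiplies the ratio by α = √(352.04/349.03), so after 287 stages the overall factor is α^287 = (352.04/349.03)^(287/2).
= 1.00862^(287/2) = 3.43.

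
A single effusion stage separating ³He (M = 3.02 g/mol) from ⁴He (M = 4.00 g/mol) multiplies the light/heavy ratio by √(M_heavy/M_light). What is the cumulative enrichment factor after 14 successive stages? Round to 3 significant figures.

The single-stage factor is √(M_heavy/M_light), so 14 stages give [√(4.00/3.02)]^14 = (4.00/3.02)^(14/2).
= 1.32450^7 = 7.15.

7.15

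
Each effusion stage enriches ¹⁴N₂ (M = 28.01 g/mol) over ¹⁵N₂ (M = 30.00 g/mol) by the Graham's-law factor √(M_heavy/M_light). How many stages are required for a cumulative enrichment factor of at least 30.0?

100

Single-stage factor α = √(30.00/28.01), so ln α = ½ ln(1.07105) = 0.03432.
Need α^N ≥ 30.0 ⇒ N ≥ ln(30.0) / ln α = 3.401 / 0.03432 = 99.11.
So at least 100 stages are needed.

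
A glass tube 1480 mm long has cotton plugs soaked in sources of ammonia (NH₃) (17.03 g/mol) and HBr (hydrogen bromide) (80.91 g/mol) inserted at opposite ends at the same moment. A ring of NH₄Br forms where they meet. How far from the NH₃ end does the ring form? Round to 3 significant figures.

1010 mm

Graham's law gives d_NH₃/d_HBr = rate_NH₃/rate_HBr = √(M_HBr/M_NH₃) = √(80.91/17.03) = 2.180.
With d_NH₃ + d_HBr = 1480 mm, d_HBr = 1480/(1 + 2.180) = 465.5 mm.
d_NH₃ = 1480 − 465.5 = 1010 mm.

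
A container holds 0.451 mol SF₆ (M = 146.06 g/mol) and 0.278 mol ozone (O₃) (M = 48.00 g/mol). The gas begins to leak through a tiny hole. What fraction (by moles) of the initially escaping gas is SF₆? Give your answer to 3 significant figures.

0.482

Effusion rate of each component ∝ n_i/√M_i (partial pressure × 1/√M).
x_SF₆(eff) = (n_SF₆/√M_SF₆) / (n_SF₆/√M_SF₆ + n_O₃/√M_O₃)
= (0.451/√146.06) / (0.451/√146.06 + 0.278/√48.00) = 0.03732/(0.03732 + 0.04013) = 0.482.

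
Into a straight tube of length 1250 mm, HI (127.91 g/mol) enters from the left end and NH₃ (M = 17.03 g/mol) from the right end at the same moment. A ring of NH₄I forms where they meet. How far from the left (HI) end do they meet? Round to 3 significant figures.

334 mm

Graham's law gives d_HI/d_NH₃ = rate_HI/rate_NH₃ = √(M_NH₃/M_HI) = √(17.03/127.91) = 0.3649.
With d_HI + d_NH₃ = 1250 mm, d_NH₃ = 1250/(1 + 0.3649) = 915.8 mm.
d_HI = 1250 − 915.8 = 334 mm.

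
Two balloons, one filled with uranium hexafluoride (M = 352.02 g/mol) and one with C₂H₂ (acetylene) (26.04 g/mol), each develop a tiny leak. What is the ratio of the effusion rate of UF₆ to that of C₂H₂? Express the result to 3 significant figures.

0.272

Since effusion rate ∝ 1/√M, rate_UF₆/rate_C₂H₂ = √(M_C₂H₂/M_UF₆) = √(26.04/352.02) = √0.07397 = 0.272.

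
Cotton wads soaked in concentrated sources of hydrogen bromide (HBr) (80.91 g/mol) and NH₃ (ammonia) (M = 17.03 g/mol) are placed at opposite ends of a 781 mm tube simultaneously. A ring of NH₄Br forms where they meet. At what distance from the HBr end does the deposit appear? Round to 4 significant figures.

Distances travelled in equal time are proportional to diffusion rates, so d_HBr/d_NH₃ = √(M_NH₃/M_HBr) = √(17.03/80.91) = 0.4588.
With d_HBr + d_NH₃ = 781 mm, d_NH₃ = 781/(1 + 0.4588) = 535.4 mm.
d_HBr = 781 − 535.4 = 245.6 mm.

245.6 mm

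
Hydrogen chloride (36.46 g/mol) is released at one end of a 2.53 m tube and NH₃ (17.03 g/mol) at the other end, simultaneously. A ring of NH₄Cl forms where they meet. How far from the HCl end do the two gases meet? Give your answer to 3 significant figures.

1.03 m

In equal time, each gas travels a distance ∝ its rate ∝ 1/√M, so d_HCl/d_NH₃ = √(M_NH₃/M_HCl) = √(17.03/36.46) = 0.6834.
With d_HCl + d_NH₃ = 2.53 m, d_NH₃ = 2.53/(1 + 0.6834) = 1.503 m.
d_HCl = 2.53 − 1.503 = 1.03 m.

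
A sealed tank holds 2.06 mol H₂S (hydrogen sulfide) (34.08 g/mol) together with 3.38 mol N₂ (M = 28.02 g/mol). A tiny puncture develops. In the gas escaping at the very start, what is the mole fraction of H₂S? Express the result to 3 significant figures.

0.356

Effusion rate of each component ∝ n_i/√M_i (partial pressure × 1/√M).
Mole fraction of H₂S in the effusate = (n_H₂S/√M_H₂S) / (n_H₂S/√M_H₂S + n_N₂/√M_N₂)
= (2.06/√34.08) / (2.06/√34.08 + 3.38/√28.02) = 0.3529/(0.3529 + 0.6385) = 0.356.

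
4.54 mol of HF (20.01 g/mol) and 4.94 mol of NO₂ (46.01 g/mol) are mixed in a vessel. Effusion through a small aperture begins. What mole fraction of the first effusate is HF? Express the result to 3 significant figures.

The effusion rate of species i is ∝ p_i/√M_i ∝ n_i/√M_i.
Mole fraction of HF in the effusate = (n_HF/√M_HF) / (n_HF/√M_HF + n_NO₂/√M_NO₂)
= (4.54/√20.01) / (4.54/√20.01 + 4.94/√46.01) = 1.015/(1.015 + 0.7283) = 0.582.

0.582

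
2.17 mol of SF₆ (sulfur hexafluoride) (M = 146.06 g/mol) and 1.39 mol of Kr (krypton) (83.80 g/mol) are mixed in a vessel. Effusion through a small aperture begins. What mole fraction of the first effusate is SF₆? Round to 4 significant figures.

The effusion rate of species i is ∝ p_i/√M_i ∝ n_i/√M_i.
x_SF₆(eff) = (n_SF₆/√M_SF₆) / (n_SF₆/√M_SF₆ + n_Kr/√M_Kr)
= (2.17/√146.06) / (2.17/√146.06 + 1.39/√83.80) = 0.1796/(0.1796 + 0.1518) = 0.5418.

0.5418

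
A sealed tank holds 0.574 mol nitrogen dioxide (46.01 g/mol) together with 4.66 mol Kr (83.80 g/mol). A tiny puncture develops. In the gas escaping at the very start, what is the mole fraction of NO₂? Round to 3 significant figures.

Effusion rate of each component ∝ n_i/√M_i (partial pressure × 1/√M).
x_NO₂(eff) = (n_NO₂/√M_NO₂) / (n_NO₂/√M_NO₂ + n_Kr/√M_Kr)
= (0.574/√46.01) / (0.574/√46.01 + 4.66/√83.80) = 0.08462/(0.08462 + 0.5091) = 0.143.

0.143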